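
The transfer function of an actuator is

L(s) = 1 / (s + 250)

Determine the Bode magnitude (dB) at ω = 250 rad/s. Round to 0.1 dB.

-51.0 dB

Substitute s = j250:
Numerator: 1 = 1 + j0
Denominator: (j250) + 250 = 250 + j250
|N| = √(1² + 0²) ≈ 1, ∠N ≈ 0.00°
|D| = √(250² + 250²) ≈ 353.55, ∠D ≈ 45.00°
|L| = 1 / 353.55 ≈ 0.0028285
Gain = 20 log₁₀(0.0028285) ≈ -50.97 dB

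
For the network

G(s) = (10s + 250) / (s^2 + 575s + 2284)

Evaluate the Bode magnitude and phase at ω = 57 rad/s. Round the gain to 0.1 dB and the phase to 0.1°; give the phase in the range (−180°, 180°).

-34.4 dB, -25.4°

Substitute s = j57:
Numerator: 10(j57) + 250 = 250 + j570
Denominator: (j57)^2 + 575(j57) + 2284 = -965 + j32775
|N| = √(250² + 570²) ≈ 622.41, ∠N ≈ 66.32°
|D| = √(965² + 32775²) ≈ 32789, ∠D ≈ 91.69°
|G| = 622.41 / 32789 ≈ 0.018982
Gain = 20 log₁₀(0.018982) ≈ -34.43 dB
∠G = 66.32° − 91.69° = -25.37°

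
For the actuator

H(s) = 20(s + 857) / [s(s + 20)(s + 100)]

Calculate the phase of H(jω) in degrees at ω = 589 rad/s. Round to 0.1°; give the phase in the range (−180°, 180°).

136.1°

At s = jω = j589:
zero (s+857): 857 + j589 → |·| = √(857²+589²) = √1081370 ≈ 1039.9, ∠ = arctan(589/857) ≈ 34.50°
pole (s+20): 20 + j589 → |·| = √(20²+589²) = √347321 ≈ 589.34, ∠ = arctan(589/20) ≈ 88.06°
pole (s+100): 100 + j589 → |·| = √(100²+589²) = √356921 ≈ 597.43, ∠ = arctan(589/100) ≈ 80.36°
pole at origin: |s| = 589, ∠ = 90.00° (in denominator)
∠H = 34.50° − 258.42° = -223.92° ≡ 136.08° (principal value)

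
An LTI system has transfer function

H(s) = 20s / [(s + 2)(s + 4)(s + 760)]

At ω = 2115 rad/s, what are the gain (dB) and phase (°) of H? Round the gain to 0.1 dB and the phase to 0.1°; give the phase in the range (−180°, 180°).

-107.5 dB, -160.1°

At s = jω = j2115:
zero at origin: s = j2115 → |·| = 2115, ∠ = 90.00°
pole (s+2): 2 + j2115 → |·| = √(2²+2115²) = √4473229 ≈ 2115, ∠ = arctan(2115/2) ≈ 89.95°
pole (s+4): 4 + j2115 → |·| = √(4²+2115²) = √4473241 ≈ 2115, ∠ = arctan(2115/4) ≈ 89.89°
pole (s+760): 760 + j2115 → |·| = √(760²+2115²) = √5050825 ≈ 2247.4, ∠ = arctan(2115/760) ≈ 70.23°
|H| = 20 · 2115 / 1.0053e+10 ≈ 4.2077e-06
Gain = 20 log₁₀(4.2077e-06) ≈ -107.52 dB
∠H = 90.00° − 250.07° = -160.07°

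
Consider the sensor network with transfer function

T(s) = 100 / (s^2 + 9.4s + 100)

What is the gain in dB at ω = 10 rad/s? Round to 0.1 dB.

0.5 dB

At s = jω = j10:
quadratic: (j10)² + 9.4·j10 + 100 = 0 + j94 → |·| ≈ 94, ∠ ≈ 90.00°
|T| = 100 / 94 ≈ 1.0638
Gain = 20 log₁₀(1.0638) ≈ 0.54 dB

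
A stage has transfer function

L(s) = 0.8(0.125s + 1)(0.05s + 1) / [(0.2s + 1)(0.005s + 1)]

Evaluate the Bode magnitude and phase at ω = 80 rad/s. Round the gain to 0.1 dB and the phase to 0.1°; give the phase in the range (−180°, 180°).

5.7 dB, 52.0°

At ω = 80 rad/s:
zero (1 + j80·0.125) = 1 + j10 → |·| ≈ 10.05, ∠ ≈ 84.29°
zero (1 + j80·0.05) = 1 + j4 → |·| ≈ 4.1231, ∠ ≈ 75.96°
pole (1 + j80·0.2) = 1 + j16 → |·| ≈ 16.031, ∠ ≈ 86.42°
pole (1 + j80·0.005) = 1 + j0.4 → |·| ≈ 1.077, ∠ ≈ 21.80°
|L| = 0.8 · 10.05 · 4.1231 / (16.031 · 1.077) ≈ 1.92
Gain = 20 log₁₀(1.92) ≈ 5.67 dB
∠L = (84.29° + 75.96°) − (86.42° + 21.80°) = 52.03°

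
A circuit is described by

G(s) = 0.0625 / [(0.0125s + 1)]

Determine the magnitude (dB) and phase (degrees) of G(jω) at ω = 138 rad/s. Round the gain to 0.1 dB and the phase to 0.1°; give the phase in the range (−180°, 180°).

-30.1 dB, -59.9°

At ω = 138 rad/s:
pole (1 + j138·0.0125) = 1 + j1.725 → |·| ≈ 1.9939, ∠ ≈ 59.90°
|G| = 0.0625 · 1 / (1.9939) ≈ 0.031346
Gain = 20 log₁₀(0.031346) ≈ -30.08 dB
∠G = (0°) − (59.90°) = -59.90°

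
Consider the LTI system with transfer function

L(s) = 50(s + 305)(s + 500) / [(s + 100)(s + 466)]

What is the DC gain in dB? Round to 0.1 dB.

44.3 dB

L(0) = 50·305·500 / (100·466) ≈ 163.63
20 log₁₀(163.63) ≈ 44.28 dB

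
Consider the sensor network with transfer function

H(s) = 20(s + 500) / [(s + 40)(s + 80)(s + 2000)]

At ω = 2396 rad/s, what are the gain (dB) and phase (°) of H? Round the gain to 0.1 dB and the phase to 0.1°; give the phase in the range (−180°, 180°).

At s = jω = j2396:
zero (s+500): 500 + j2396 → |·| = √(500²+2396²) = √5990816 ≈ 2447.6, ∠ = arctan(2396/500) ≈ 78.21°
pole (s+40): 40 + j2396 → |·| = √(40²+2396²) = √5742416 ≈ 2396.3, ∠ = arctan(2396/40) ≈ 89.04°
pole (s+80): 80 + j2396 → |·| = √(80²+2396²) = √5747216 ≈ 2397.3, ∠ = arctan(2396/80) ≈ 88.09°
pole (s+2000): 2000 + j2396 → |·| = √(2000²+2396²) = √9740816 ≈ 3121, ∠ = arctan(2396/2000) ≈ 50.15°
|H| = 20 · 2447.6 / 1.7929e+10 ≈ 2.7303e-06
Gain = 20 log₁₀(2.7303e-06) ≈ -111.28 dB
∠H = 78.21° − 227.28° = -149.07°

-111.3 dB, -149.1°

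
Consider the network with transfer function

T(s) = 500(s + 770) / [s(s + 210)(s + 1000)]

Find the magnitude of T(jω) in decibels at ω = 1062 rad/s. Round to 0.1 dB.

At s = jω = j1062:
zero (s+770): 770 + j1062 → |·| = √(770²+1062²) = √1720744 ≈ 1311.8, ∠ = arctan(1062/770) ≈ 54.06°
pole (s+210): 210 + j1062 → |·| = √(210²+1062²) = √1171944 ≈ 1082.6, ∠ = arctan(1062/210) ≈ 78.81°
pole (s+1000): 1000 + j1062 → |·| = √(1000²+1062²) = √2127844 ≈ 1458.7, ∠ = arctan(1062/1000) ≈ 46.72°
pole at origin: |s| = 1062, ∠ = 90.00° (in denominator)
|T| = 500 · 1311.8 / 1.6771e+09 ≈ 0.00039109
Gain = 20 log₁₀(0.00039109) ≈ -68.15 dB

-68.2 dB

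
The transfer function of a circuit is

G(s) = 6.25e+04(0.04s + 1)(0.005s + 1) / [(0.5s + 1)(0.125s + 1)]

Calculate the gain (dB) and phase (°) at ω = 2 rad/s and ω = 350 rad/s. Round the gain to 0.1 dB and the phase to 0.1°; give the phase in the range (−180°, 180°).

ω = 2: 92.7 dB, -53.9°; ω = 350: 47.3 dB, -32.2°

At ω = 2 rad/s:
zero (1 + j2·0.04) = 1 + j0.08 → |·| ≈ 1.0032, ∠ ≈ 4.57°
zero (1 + j2·0.005) = 1 + j0.01 → |·| ≈ 1, ∠ ≈ 0.57°
pole (1 + j2·0.5) = 1 + j1 → |·| ≈ 1.4142, ∠ ≈ 45.00°
pole (1 + j2·0.125) = 1 + j0.25 → |·| ≈ 1.0308, ∠ ≈ 14.04°
|G| = 6.25e+04 · 1.0032 · 1 / (1.4142 · 1.0308) ≈ 43011
Gain = 20 log₁₀(43011) ≈ 92.67 dB
∠G = (4.57° + 0.57°) − (45.00° + 14.04°) = -53.90°

At ω = 350 rad/s:
zero (1 + j350·0.04) = 1 + j14 → |·| ≈ 14.036, ∠ ≈ 85.91°
zero (1 + j350·0.005) = 1 + j1.75 → |·| ≈ 2.0156, ∠ ≈ 60.26°
pole (1 + j350·0.5) = 1 + j175 → |·| ≈ 175, ∠ ≈ 89.67°
pole (1 + j350·0.125) = 1 + j43.75 → |·| ≈ 43.761, ∠ ≈ 88.69°
|G| = 6.25e+04 · 14.036 · 2.0156 / (175 · 43.761) ≈ 230.89
Gain = 20 log₁₀(230.89) ≈ 47.27 dB
∠G = (85.91° + 60.26°) − (89.67° + 88.69°) = -32.19°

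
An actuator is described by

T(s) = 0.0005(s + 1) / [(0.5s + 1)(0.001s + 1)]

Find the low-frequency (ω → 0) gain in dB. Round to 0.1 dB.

-66.0 dB

T(0) = 0.0005 · 1 / 1 = 0.0005
20 log₁₀(0.0005) ≈ -66.02 dB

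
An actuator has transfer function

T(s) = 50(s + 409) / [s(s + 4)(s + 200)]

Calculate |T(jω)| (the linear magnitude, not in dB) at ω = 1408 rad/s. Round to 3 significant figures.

At s = jω = j1408:
zero (s+409): 409 + j1408 → |·| = √(409²+1408²) = √2149745 ≈ 1466.2, ∠ = arctan(1408/409) ≈ 73.80°
pole (s+4): 4 + j1408 → |·| = √(4²+1408²) = √1982480 ≈ 1408, ∠ = arctan(1408/4) ≈ 89.84°
pole (s+200): 200 + j1408 → |·| = √(200²+1408²) = √2022464 ≈ 1422.1, ∠ = arctan(1408/200) ≈ 81.92°
pole at origin: |s| = 1408, ∠ = 90.00° (in denominator)
|T| = 50 · 1466.2 / 2.8193e+09 ≈ 2.6003e-05

2.60e-05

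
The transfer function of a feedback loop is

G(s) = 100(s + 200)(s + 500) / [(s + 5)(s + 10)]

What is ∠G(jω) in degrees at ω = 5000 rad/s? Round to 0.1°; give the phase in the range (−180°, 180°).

-7.8°

At s = jω = j5000:
zero (s+200): 200 + j5000 → |·| = √(200²+5000²) = √25040000 ≈ 5004, ∠ = arctan(5000/200) ≈ 87.71°
zero (s+500): 500 + j5000 → |·| = √(500²+5000²) = √25250000 ≈ 5024.9, ∠ = arctan(5000/500) ≈ 84.29°
pole (s+5): 5 + j5000 → |·| = √(5²+5000²) = √25000025 ≈ 5000, ∠ = arctan(5000/5) ≈ 89.94°
pole (s+10): 10 + j5000 → |·| = √(10²+5000²) = √25000100 ≈ 5000, ∠ = arctan(5000/10) ≈ 89.89°
∠G = 172.00° − 179.83° = -7.83°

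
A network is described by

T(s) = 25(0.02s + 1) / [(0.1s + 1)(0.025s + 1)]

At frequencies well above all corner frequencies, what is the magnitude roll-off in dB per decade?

Each pole contributes −20 dB/decade at high frequency; each zero contributes +20 dB/decade.
Net: 1 zero(s) − 2 pole(s) → -20 dB/decade.

-20 dB/decade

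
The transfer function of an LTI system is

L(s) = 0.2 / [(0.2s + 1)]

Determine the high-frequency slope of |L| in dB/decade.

-20 dB/decade

Each pole contributes −20 dB/decade at high frequency; each zero contributes +20 dB/decade.
Net: 0 zero(s) − 1 pole(s) → -20 dB/decade.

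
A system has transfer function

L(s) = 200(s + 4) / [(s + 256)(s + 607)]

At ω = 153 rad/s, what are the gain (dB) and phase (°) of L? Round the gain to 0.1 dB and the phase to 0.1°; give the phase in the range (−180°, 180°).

-15.7 dB, 43.5°

At s = jω = j153:
zero (s+4): 4 + j153 → |·| = √(4²+153²) = √23425 ≈ 153.05, ∠ = arctan(153/4) ≈ 88.50°
pole (s+256): 256 + j153 → |·| = √(256²+153²) = √88945 ≈ 298.24, ∠ = arctan(153/256) ≈ 30.86°
pole (s+607): 607 + j153 → |·| = √(607²+153²) = √391858 ≈ 625.99, ∠ = arctan(153/607) ≈ 14.15°
|L| = 200 · 153.05 / 1.867e+05 ≈ 0.16395
Gain = 20 log₁₀(0.16395) ≈ -15.71 dB
∠L = 88.50° − 45.01° = 43.49°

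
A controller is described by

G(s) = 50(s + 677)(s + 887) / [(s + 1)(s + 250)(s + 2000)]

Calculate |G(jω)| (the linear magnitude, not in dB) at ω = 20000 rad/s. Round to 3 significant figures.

0.00249

At s = jω = j20000:
zero (s+677): 677 + j20000 → |·| = √(677²+20000²) = √400458329 ≈ 20011, ∠ = arctan(20000/677) ≈ 88.06°
zero (s+887): 887 + j20000 → |·| = √(887²+20000²) = √400786769 ≈ 20020, ∠ = arctan(20000/887) ≈ 87.46°
pole (s+1): 1 + j20000 → |·| = √(1²+20000²) = √400000001 ≈ 20000, ∠ = arctan(20000/1) ≈ 90.00°
pole (s+250): 250 + j20000 → |·| = √(250²+20000²) = √400062500 ≈ 20002, ∠ = arctan(20000/250) ≈ 89.28°
pole (s+2000): 2000 + j20000 → |·| = √(2000²+20000²) = √404000000 ≈ 20100, ∠ = arctan(20000/2000) ≈ 84.29°
|G| = 50 · 4.0062e+08 / 8.0408e+12 ≈ 0.0024912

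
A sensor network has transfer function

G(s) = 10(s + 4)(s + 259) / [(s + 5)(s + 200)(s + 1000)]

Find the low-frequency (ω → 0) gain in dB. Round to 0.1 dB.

-39.7 dB

G(0) = 10·4·259 / (5·200·1000) = 0.01036
20 log₁₀(0.01036) ≈ -39.69 dB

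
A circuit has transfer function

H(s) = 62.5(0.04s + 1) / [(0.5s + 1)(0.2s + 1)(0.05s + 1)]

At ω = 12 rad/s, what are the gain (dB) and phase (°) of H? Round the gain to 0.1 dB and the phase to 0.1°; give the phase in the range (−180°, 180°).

At ω = 12 rad/s:
zero (1 + j12·0.04) = 1 + j0.48 → |·| ≈ 1.1092, ∠ ≈ 25.64°
pole (1 + j12·0.5) = 1 + j6 → |·| ≈ 6.0828, ∠ ≈ 80.54°
pole (1 + j12·0.2) = 1 + j2.4 → |·| ≈ 2.6, ∠ ≈ 67.38°
pole (1 + j12·0.05) = 1 + j0.6 → |·| ≈ 1.1662, ∠ ≈ 30.96°
|H| = 62.5 · 1.1092 / (6.0828 · 2.6 · 1.1662) ≈ 3.7587
Gain = 20 log₁₀(3.7587) ≈ 11.50 dB
∠H = (25.64°) − (80.54° + 67.38° + 30.96°) = -153.24°

11.5 dB, -153.2°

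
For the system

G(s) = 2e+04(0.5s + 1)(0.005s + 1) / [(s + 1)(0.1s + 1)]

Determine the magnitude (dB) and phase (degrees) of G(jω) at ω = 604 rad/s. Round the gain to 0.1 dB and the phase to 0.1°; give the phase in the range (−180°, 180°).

At ω = 604 rad/s:
zero (1 + j604·0.5) = 1 + j302 → |·| ≈ 302, ∠ ≈ 89.81°
zero (1 + j604·0.005) = 1 + j3.02 → |·| ≈ 3.1813, ∠ ≈ 71.68°
pole (1 + j604·1) = 1 + j604 → |·| ≈ 604, ∠ ≈ 89.91°
pole (1 + j604·0.1) = 1 + j60.4 → |·| ≈ 60.408, ∠ ≈ 89.05°
|G| = 2e+04 · 302 · 3.1813 / (604 · 60.408) ≈ 526.64
Gain = 20 log₁₀(526.64) ≈ 54.43 dB
∠G = (89.81° + 71.68°) − (89.91° + 89.05°) = -17.47°

54.4 dB, -17.5°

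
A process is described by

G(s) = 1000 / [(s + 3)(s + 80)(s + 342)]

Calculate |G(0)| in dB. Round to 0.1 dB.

G(0) = 1000 / (3·80·342) ≈ 0.012183
20 log₁₀(0.012183) ≈ -38.28 dB

-38.3 dB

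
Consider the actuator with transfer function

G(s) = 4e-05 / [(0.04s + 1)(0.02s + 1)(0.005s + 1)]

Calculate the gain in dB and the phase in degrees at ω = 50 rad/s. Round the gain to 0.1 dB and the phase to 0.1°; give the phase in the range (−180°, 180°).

At ω = 50 rad/s:
pole (1 + j50·0.04) = 1 + j2 → |·| ≈ 2.2361, ∠ ≈ 63.43°
pole (1 + j50·0.02) = 1 + j1 → |·| ≈ 1.4142, ∠ ≈ 45.00°
pole (1 + j50·0.005) = 1 + j0.25 → |·| ≈ 1.0308, ∠ ≈ 14.04°
|G| = 4e-05 · 1 / (2.2361 · 1.4142 · 1.0308) ≈ 1.2271e-05
Gain = 20 log₁₀(1.2271e-05) ≈ -98.22 dB
∠G = (0°) − (63.43° + 45.00° + 14.04°) = -122.47°

-98.2 dB, -122.5°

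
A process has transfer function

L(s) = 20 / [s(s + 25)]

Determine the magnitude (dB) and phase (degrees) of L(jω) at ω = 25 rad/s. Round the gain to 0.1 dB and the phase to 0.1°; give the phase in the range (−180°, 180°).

-32.9 dB, -135.0°

At s = jω = j25:
pole (s+25): 25 + j25 → |·| = √(25²+25²) = √1250 ≈ 35.355, ∠ = arctan(25/25) ≈ 45.00°
pole at origin: |s| = 25, ∠ = 90.00° (in denominator)
|L| = 20 / 883.87 ≈ 0.022628
Gain = 20 log₁₀(0.022628) ≈ -32.91 dB
∠L = 0.00° − 135.00° = -135.00°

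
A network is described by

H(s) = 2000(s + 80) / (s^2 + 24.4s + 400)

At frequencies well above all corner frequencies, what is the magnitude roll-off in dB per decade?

-20 dB/decade

Each pole contributes −20 dB/decade at high frequency; each zero contributes +20 dB/decade.
Net: 1 zero(s) − 2 pole(s) → -20 dB/decade.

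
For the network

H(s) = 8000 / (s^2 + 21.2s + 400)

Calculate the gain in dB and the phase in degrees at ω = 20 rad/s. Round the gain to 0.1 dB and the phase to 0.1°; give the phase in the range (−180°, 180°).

At s = jω = j20:
quadratic: (j20)² + 21.2·j20 + 400 = 0 + j424 → |·| ≈ 424, ∠ ≈ 90.00°
|H| = 8000 / 424 ≈ 18.868
Gain = 20 log₁₀(18.868) ≈ 25.51 dB
∠H = 0.00° − 90.00° = -90.00°

25.5 dB, -90.0°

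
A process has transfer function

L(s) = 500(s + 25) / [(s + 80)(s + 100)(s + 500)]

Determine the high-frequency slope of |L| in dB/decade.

-40 dB/decade

Each pole contributes −20 dB/decade at high frequency; each zero contributes +20 dB/decade.
Net: 1 zero(s) − 3 pole(s) → -40 dB/decade.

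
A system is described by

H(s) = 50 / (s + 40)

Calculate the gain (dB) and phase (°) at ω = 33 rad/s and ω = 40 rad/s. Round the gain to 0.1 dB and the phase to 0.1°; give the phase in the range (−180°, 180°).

ω = 33: -0.3 dB, -39.5°; ω = 40: -1.1 dB, -45.0°

Substitute s = j33:
Numerator: 50 = 50 + j0
Denominator: (j33) + 40 = 40 + j33
|N| = √(50² + 0²) ≈ 50, ∠N ≈ 0.00°
|D| = √(40² + 33²) ≈ 51.856, ∠D ≈ 39.52°
|H| = 50 / 51.856 ≈ 0.96421
Gain = 20 log₁₀(0.96421) ≈ -0.32 dB
∠H = 0.00° − 39.52° = -39.52°

Substitute s = j40:
Numerator: 50 = 50 + j0
Denominator: (j40) + 40 = 40 + j40
|N| = √(50² + 0²) ≈ 50, ∠N ≈ 0.00°
|D| = √(40² + 40²) ≈ 56.569, ∠D ≈ 45.00°
|H| = 50 / 56.569 ≈ 0.88388
Gain = 20 log₁₀(0.88388) ≈ -1.07 dB
∠H = 0.00° − 45.00° = -45.00°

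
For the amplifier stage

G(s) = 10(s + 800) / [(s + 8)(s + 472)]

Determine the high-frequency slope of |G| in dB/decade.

-20 dB/decade

Each pole contributes −20 dB/decade at high frequency; each zero contributes +20 dB/decade.
Net: 1 zero(s) − 2 pole(s) → -20 dB/decade.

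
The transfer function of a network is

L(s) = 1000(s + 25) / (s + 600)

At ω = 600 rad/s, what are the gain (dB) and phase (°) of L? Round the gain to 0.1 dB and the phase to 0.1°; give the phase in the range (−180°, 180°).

57.0 dB, 42.6°

At s = jω = j600:
zero (s+25): 25 + j600 → |·| = √(25²+600²) = √360625 ≈ 600.52, ∠ = arctan(600/25) ≈ 87.61°
pole (s+600): 600 + j600 → |·| = √(600²+600²) = √720000 ≈ 848.53, ∠ = arctan(600/600) ≈ 45.00°
|L| = 1000 · 600.52 / 848.53 ≈ 707.72
Gain = 20 log₁₀(707.72) ≈ 57.00 dB
∠L = 87.61° − 45.00° = 42.61°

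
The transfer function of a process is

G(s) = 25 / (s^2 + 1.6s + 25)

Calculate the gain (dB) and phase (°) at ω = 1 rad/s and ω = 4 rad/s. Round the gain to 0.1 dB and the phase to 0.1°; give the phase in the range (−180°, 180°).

At s = jω = j1:
quadratic: (j1)² + 1.6·j1 + 25 = 24 + j1.6 → |·| ≈ 24.053, ∠ ≈ 3.81°
|G| = 25 / 24.053 ≈ 1.0394
Gain = 20 log₁₀(1.0394) ≈ 0.34 dB
∠G = 0.00° − 3.81° = -3.81°

At s = jω = j4:
quadratic: (j4)² + 1.6·j4 + 25 = 9 + j6.4 → |·| ≈ 11.044, ∠ ≈ 35.42°
|G| = 25 / 11.044 ≈ 2.2637
Gain = 20 log₁₀(2.2637) ≈ 7.10 dB
∠G = 0.00° − 35.42° = -35.42°

ω = 1: 0.3 dB, -3.8°; ω = 4: 7.1 dB, -35.4°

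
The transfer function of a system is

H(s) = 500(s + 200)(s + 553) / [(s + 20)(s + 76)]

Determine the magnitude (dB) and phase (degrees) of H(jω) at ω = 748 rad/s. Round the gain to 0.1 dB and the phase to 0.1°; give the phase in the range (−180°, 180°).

56.1 dB, -44.1°

At s = jω = j748:
zero (s+200): 200 + j748 → |·| = √(200²+748²) = √599504 ≈ 774.28, ∠ = arctan(748/200) ≈ 75.03°
zero (s+553): 553 + j748 → |·| = √(553²+748²) = √865313 ≈ 930.22, ∠ = arctan(748/553) ≈ 53.52°
pole (s+20): 20 + j748 → |·| = √(20²+748²) = √559904 ≈ 748.27, ∠ = arctan(748/20) ≈ 88.47°
pole (s+76): 76 + j748 → |·| = √(76²+748²) = √565280 ≈ 751.85, ∠ = arctan(748/76) ≈ 84.20°
|H| = 500 · 7.2025e+05 / 5.6259e+05 ≈ 640.12
Gain = 20 log₁₀(640.12) ≈ 56.13 dB
∠H = 128.55° − 172.67° = -44.12°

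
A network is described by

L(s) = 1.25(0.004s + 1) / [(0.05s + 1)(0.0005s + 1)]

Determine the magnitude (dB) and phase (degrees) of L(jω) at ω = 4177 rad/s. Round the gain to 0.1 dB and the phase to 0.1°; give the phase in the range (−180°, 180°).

-27.3 dB, -67.6°

At ω = 4177 rad/s:
zero (1 + j4177·0.004) = 1 + j16.708 → |·| ≈ 16.738, ∠ ≈ 86.57°
pole (1 + j4177·0.05) = 1 + j208.85 → |·| ≈ 208.85, ∠ ≈ 89.73°
pole (1 + j4177·0.0005) = 1 + j2.0885 → |·| ≈ 2.3156, ∠ ≈ 64.41°
|L| = 1.25 · 16.738 / (208.85 · 2.3156) ≈ 0.043263
Gain = 20 log₁₀(0.043263) ≈ -27.28 dB
∠L = (86.57°) − (89.73° + 64.41°) = -67.57°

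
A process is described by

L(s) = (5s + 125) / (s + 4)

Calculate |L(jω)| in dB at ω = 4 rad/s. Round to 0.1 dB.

27.0 dB

Substitute s = j4:
Numerator: 5(j4) + 125 = 125 + j20
Denominator: (j4) + 4 = 4 + j4
|N| = √(125² + 20²) ≈ 126.59, ∠N ≈ 9.09°
|D| = √(4² + 4²) ≈ 5.6569, ∠D ≈ 45.00°
|L| = 126.59 / 5.6569 ≈ 22.378
Gain = 20 log₁₀(22.378) ≈ 27.00 dB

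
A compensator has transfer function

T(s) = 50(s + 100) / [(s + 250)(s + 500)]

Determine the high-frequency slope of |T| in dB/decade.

-20 dB/decade

Each pole contributes −20 dB/decade at high frequency; each zero contributes +20 dB/decade.
Net: 1 zero(s) − 2 pole(s) → -20 dB/decade.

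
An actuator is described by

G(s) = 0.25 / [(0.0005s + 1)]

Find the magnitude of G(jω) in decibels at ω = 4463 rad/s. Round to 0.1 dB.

-19.8 dB

At ω = 4463 rad/s:
pole (1 + j4463·0.0005) = 1 + j2.2315 → |·| ≈ 2.4453, ∠ ≈ 65.86°
|G| = 0.25 · 1 / (2.4453) ≈ 0.10224
Gain = 20 log₁₀(0.10224) ≈ -19.81 dB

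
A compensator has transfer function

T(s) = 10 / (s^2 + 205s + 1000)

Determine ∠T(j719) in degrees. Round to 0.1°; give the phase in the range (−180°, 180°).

Substitute s = j719:
Numerator: 10 = 10 + j0
Denominator: (j719)^2 + 205(j719) + 1000 = -515961 + j147395
|N| = √(10² + 0²) ≈ 10, ∠N ≈ 0.00°
|D| = √(515961² + 147395²) ≈ 5.366e+05, ∠D ≈ 164.06°
∠T = 0.00° − 164.06° = -164.06°

-164.1°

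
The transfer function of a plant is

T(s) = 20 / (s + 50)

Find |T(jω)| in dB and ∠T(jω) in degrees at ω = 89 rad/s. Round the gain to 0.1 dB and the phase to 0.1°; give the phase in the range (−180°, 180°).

-14.2 dB, -60.7°

At s = jω = j89:
pole (s+50): 50 + j89 → |·| = √(50²+89²) = √10421 ≈ 102.08, ∠ = arctan(89/50) ≈ 60.67°
|T| = 20 / 102.08 ≈ 0.19592
Gain = 20 log₁₀(0.19592) ≈ -14.16 dB
∠T = 0.00° − 60.67° = -60.67°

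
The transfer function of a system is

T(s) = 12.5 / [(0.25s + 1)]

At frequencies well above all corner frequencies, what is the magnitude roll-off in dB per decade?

-20 dB/decade

Each pole contributes −20 dB/decade at high frequency; each zero contributes +20 dB/decade.
Net: 0 zero(s) − 1 pole(s) → -20 dB/decade.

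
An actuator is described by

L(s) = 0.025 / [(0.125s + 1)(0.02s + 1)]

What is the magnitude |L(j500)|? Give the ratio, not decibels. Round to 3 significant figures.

3.98e-05

At ω = 500 rad/s:
pole (1 + j500·0.125) = 1 + j62.5 → |·| ≈ 62.508, ∠ ≈ 89.08°
pole (1 + j500·0.02) = 1 + j10 → |·| ≈ 10.05, ∠ ≈ 84.29°
|L| = 0.025 · 1 / (62.508 · 10.05) ≈ 3.9796e-05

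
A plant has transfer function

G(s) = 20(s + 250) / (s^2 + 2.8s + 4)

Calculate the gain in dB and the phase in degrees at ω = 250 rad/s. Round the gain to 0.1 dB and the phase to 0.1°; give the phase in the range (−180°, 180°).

At s = jω = j250:
zero (s+250): 250 + j250 → |·| = √(250²+250²) = √125000 ≈ 353.55, ∠ = arctan(250/250) ≈ 45.00°
quadratic: (j250)² + 2.8·j250 + 4 = -62496 + j700 → |·| ≈ 62500, ∠ ≈ 179.36°
|G| = 20 · 353.55 / 62500 ≈ 0.11314
Gain = 20 log₁₀(0.11314) ≈ -18.93 dB
∠G = 45.00° − 179.36° = -134.36°

-18.9 dB, -134.4°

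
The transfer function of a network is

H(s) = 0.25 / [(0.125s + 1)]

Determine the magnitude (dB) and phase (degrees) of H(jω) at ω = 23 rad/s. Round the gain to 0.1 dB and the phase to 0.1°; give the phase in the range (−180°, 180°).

At ω = 23 rad/s:
pole (1 + j23·0.125) = 1 + j2.875 → |·| ≈ 3.0439, ∠ ≈ 70.82°
|H| = 0.25 · 1 / (3.0439) ≈ 0.082131
Gain = 20 log₁₀(0.082131) ≈ -21.71 dB
∠H = (0°) − (70.82°) = -70.82°

-21.7 dB, -70.8°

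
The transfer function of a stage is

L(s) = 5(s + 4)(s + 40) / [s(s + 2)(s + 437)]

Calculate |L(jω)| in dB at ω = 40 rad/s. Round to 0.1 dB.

At s = jω = j40:
zero (s+4): 4 + j40 → |·| = √(4²+40²) = √1616 ≈ 40.2, ∠ = arctan(40/4) ≈ 84.29°
zero (s+40): 40 + j40 → |·| = √(40²+40²) = √3200 ≈ 56.569, ∠ = arctan(40/40) ≈ 45.00°
pole (s+2): 2 + j40 → |·| = √(2²+40²) = √1604 ≈ 40.05, ∠ = arctan(40/2) ≈ 87.14°
pole (s+437): 437 + j40 → |·| = √(437²+40²) = √192569 ≈ 438.83, ∠ = arctan(40/437) ≈ 5.23°
pole at origin: |s| = 40, ∠ = 90.00° (in denominator)
|L| = 5 · 2274.1 / 7.0301e+05 ≈ 0.016174
Gain = 20 log₁₀(0.016174) ≈ -35.82 dB

-35.8 dB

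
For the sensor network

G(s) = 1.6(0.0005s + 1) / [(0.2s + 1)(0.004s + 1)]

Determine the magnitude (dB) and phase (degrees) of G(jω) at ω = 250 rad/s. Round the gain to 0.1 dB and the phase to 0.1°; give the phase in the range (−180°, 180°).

At ω = 250 rad/s:
zero (1 + j250·0.0005) = 1 + j0.125 → |·| ≈ 1.0078, ∠ ≈ 7.13°
pole (1 + j250·0.2) = 1 + j50 → |·| ≈ 50.01, ∠ ≈ 88.85°
pole (1 + j250·0.004) = 1 + j1 → |·| ≈ 1.4142, ∠ ≈ 45.00°
|G| = 1.6 · 1.0078 / (50.01 · 1.4142) ≈ 0.0228
Gain = 20 log₁₀(0.0228) ≈ -32.84 dB
∠G = (7.13°) − (88.85° + 45.00°) = -126.72°

-32.8 dB, -126.7°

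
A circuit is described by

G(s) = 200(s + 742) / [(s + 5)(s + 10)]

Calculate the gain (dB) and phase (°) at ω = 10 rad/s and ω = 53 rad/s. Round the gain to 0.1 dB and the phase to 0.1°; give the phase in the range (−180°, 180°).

ω = 10: 59.5 dB, -107.7°; ω = 53: 34.3 dB, -159.8°

At s = jω = j10:
zero (s+742): 742 + j10 → |·| = √(742²+10²) = √550664 ≈ 742.07, ∠ = arctan(10/742) ≈ 0.77°
pole (s+5): 5 + j10 → |·| = √(5²+10²) = √125 ≈ 11.18, ∠ = arctan(10/5) ≈ 63.43°
pole (s+10): 10 + j10 → |·| = √(10²+10²) = √200 ≈ 14.142, ∠ = arctan(10/10) ≈ 45.00°
|G| = 200 · 742.07 / 158.11 ≈ 938.68
Gain = 20 log₁₀(938.68) ≈ 59.45 dB
∠G = 0.77° − 108.43° = -107.66°

At s = jω = j53:
zero (s+742): 742 + j53 → |·| = √(742²+53²) = √553373 ≈ 743.89, ∠ = arctan(53/742) ≈ 4.09°
pole (s+5): 5 + j53 → |·| = √(5²+53²) = √2834 ≈ 53.235, ∠ = arctan(53/5) ≈ 84.61°
pole (s+10): 10 + j53 → |·| = √(10²+53²) = √2909 ≈ 53.935, ∠ = arctan(53/10) ≈ 79.32°
|G| = 200 · 743.89 / 2871.2 ≈ 51.817
Gain = 20 log₁₀(51.817) ≈ 34.29 dB
∠G = 4.09° − 163.93° = -159.84°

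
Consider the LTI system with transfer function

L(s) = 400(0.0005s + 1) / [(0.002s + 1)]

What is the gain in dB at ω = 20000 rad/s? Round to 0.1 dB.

At ω = 20000 rad/s:
zero (1 + j20000·0.0005) = 1 + j10 → |·| ≈ 10.05, ∠ ≈ 84.29°
pole (1 + j20000·0.002) = 1 + j40 → |·| ≈ 40.012, ∠ ≈ 88.57°
|L| = 400 · 10.05 / (40.012) ≈ 100.47
Gain = 20 log₁₀(100.47) ≈ 40.04 dB

40.0 dB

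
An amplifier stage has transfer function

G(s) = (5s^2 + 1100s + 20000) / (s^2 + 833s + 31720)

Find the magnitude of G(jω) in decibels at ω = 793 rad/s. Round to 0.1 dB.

Substitute s = j793:
Numerator: 5(j793)^2 + 1100(j793) + 20000 = -3124245 + j872300
Denominator: (j793)^2 + 833(j793) + 31720 = -597129 + j660569
|N| = √(3124245² + 872300²) ≈ 3.2437e+06, ∠N ≈ 164.40°
|D| = √(597129² + 660569²) ≈ 8.9046e+05, ∠D ≈ 132.11°
|G| = 3.2437e+06 / 8.9046e+05 ≈ 3.6427
Gain = 20 log₁₀(3.6427) ≈ 11.23 dB

11.2 dB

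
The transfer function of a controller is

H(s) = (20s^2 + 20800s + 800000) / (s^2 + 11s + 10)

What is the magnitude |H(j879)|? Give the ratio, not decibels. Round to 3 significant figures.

30.3

Substitute s = j879:
Numerator: 20(j879)^2 + 20800(j879) + 800000 = -14652820 + j18283200
Denominator: (j879)^2 + 11(j879) + 10 = -772631 + j9669
|N| = √(14652820² + 18283200²) ≈ 2.343e+07, ∠N ≈ 128.71°
|D| = √(772631² + 9669²) ≈ 7.7269e+05, ∠D ≈ 179.28°
|H| = 2.343e+07 / 7.7269e+05 ≈ 30.323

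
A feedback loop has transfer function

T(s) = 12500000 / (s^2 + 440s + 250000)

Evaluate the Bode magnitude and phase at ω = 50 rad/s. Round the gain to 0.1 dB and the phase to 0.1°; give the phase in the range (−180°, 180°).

At s = jω = j50:
quadratic: (j50)² + 440·j50 + 250000 = 247500 + j22000 → |·| ≈ 2.4848e+05, ∠ ≈ 5.08°
|T| = 12500000 / 2.4848e+05 ≈ 50.306
Gain = 20 log₁₀(50.306) ≈ 34.03 dB
∠T = 0.00° − 5.08° = -5.08°

34.0 dB, -5.1°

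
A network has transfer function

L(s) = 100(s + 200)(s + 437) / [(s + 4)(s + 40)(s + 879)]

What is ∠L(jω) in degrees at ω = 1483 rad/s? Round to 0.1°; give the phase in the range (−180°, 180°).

At s = jω = j1483:
zero (s+200): 200 + j1483 → |·| = √(200²+1483²) = √2239289 ≈ 1496.4, ∠ = arctan(1483/200) ≈ 82.32°
zero (s+437): 437 + j1483 → |·| = √(437²+1483²) = √2390258 ≈ 1546, ∠ = arctan(1483/437) ≈ 73.58°
pole (s+4): 4 + j1483 → |·| = √(4²+1483²) = √2199305 ≈ 1483, ∠ = arctan(1483/4) ≈ 89.85°
pole (s+40): 40 + j1483 → |·| = √(40²+1483²) = √2200889 ≈ 1483.5, ∠ = arctan(1483/40) ≈ 88.45°
pole (s+879): 879 + j1483 → |·| = √(879²+1483²) = √2971930 ≈ 1723.9, ∠ = arctan(1483/879) ≈ 59.34°
∠L = 155.90° − 237.64° = -81.74°

-81.7°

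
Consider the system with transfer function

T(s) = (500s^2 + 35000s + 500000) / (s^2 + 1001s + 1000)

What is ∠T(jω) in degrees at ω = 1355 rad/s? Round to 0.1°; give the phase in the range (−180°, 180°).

Substitute s = j1355:
Numerator: 500(j1355)^2 + 35000(j1355) + 500000 = -917512500 + j47425000
Denominator: (j1355)^2 + 1001(j1355) + 1000 = -1835025 + j1356355
|N| = √(917512500² + 47425000²) ≈ 9.1874e+08, ∠N ≈ 177.04°
|D| = √(1835025² + 1356355²) ≈ 2.2819e+06, ∠D ≈ 143.53°
∠T = 177.04° − 143.53° = 33.51°

33.5°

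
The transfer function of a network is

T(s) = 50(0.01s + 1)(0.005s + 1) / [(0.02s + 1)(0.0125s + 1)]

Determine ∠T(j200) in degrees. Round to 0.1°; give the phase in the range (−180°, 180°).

-35.7°

At ω = 200 rad/s:
zero (1 + j200·0.01) = 1 + j2 → |·| ≈ 2.2361, ∠ ≈ 63.43°
zero (1 + j200·0.005) = 1 + j1 → |·| ≈ 1.4142, ∠ ≈ 45.00°
pole (1 + j200·0.02) = 1 + j4 → |·| ≈ 4.1231, ∠ ≈ 75.96°
pole (1 + j200·0.0125) = 1 + j2.5 → |·| ≈ 2.6926, ∠ ≈ 68.20°
∠T = (63.43° + 45.00°) − (75.96° + 68.20°) = -35.73°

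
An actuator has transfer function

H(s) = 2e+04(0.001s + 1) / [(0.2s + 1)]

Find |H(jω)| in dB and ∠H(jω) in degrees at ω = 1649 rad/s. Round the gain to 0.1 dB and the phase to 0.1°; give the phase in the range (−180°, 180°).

41.4 dB, -31.1°

At ω = 1649 rad/s:
zero (1 + j1649·0.001) = 1 + j1.649 → |·| ≈ 1.9285, ∠ ≈ 58.77°
pole (1 + j1649·0.2) = 1 + j329.8 → |·| ≈ 329.8, ∠ ≈ 89.83°
|H| = 2e+04 · 1.9285 / (329.8) ≈ 116.95
Gain = 20 log₁₀(116.95) ≈ 41.36 dB
∠H = (58.77°) − (89.83°) = -31.06°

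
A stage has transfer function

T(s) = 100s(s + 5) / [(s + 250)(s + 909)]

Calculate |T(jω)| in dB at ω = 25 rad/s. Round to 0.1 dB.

At s = jω = j25:
zero (s+5): 5 + j25 → |·| = √(5²+25²) = √650 ≈ 25.495, ∠ = arctan(25/5) ≈ 78.69°
zero at origin: s = j25 → |·| = 25, ∠ = 90.00°
pole (s+250): 250 + j25 → |·| = √(250²+25²) = √63125 ≈ 251.25, ∠ = arctan(25/250) ≈ 5.71°
pole (s+909): 909 + j25 → |·| = √(909²+25²) = √826906 ≈ 909.34, ∠ = arctan(25/909) ≈ 1.58°
|T| = 100 · 637.38 / 2.2847e+05 ≈ 0.27898
Gain = 20 log₁₀(0.27898) ≈ -11.09 dB

-11.1 dB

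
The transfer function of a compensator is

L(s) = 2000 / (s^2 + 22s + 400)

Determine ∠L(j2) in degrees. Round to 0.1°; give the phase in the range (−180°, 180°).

At s = jω = j2:
quadratic: (j2)² + 22·j2 + 400 = 396 + j44 → |·| ≈ 398.44, ∠ ≈ 6.34°
∠L = 0.00° − 6.34° = -6.34°

-6.3°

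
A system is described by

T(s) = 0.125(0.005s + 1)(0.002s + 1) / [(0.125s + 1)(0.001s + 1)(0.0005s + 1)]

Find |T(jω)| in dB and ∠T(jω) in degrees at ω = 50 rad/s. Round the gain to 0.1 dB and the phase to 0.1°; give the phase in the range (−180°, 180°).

-33.8 dB, -65.5°

At ω = 50 rad/s:
zero (1 + j50·0.005) = 1 + j0.25 → |·| ≈ 1.0308, ∠ ≈ 14.04°
zero (1 + j50·0.002) = 1 + j0.1 → |·| ≈ 1.005, ∠ ≈ 5.71°
pole (1 + j50·0.125) = 1 + j6.25 → |·| ≈ 6.3295, ∠ ≈ 80.91°
pole (1 + j50·0.001) = 1 + j0.05 → |·| ≈ 1.0012, ∠ ≈ 2.86°
pole (1 + j50·0.0005) = 1 + j0.025 → |·| ≈ 1.0003, ∠ ≈ 1.43°
|T| = 0.125 · 1.0308 · 1.005 / (6.3295 · 1.0012 · 1.0003) ≈ 0.020428
Gain = 20 log₁₀(0.020428) ≈ -33.80 dB
∠T = (14.04° + 5.71°) − (80.91° + 2.86° + 1.43°) = -65.45°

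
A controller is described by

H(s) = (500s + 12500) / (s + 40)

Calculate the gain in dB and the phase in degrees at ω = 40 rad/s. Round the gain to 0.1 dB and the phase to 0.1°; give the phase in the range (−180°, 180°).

Substitute s = j40:
Numerator: 500(j40) + 12500 = 12500 + j20000
Denominator: (j40) + 40 = 40 + j40
|N| = √(12500² + 20000²) ≈ 23585, ∠N ≈ 57.99°
|D| = √(40² + 40²) ≈ 56.569, ∠D ≈ 45.00°
|H| = 23585 / 56.569 ≈ 416.92
Gain = 20 log₁₀(416.92) ≈ 52.40 dB
∠H = 57.99° − 45.00° = 12.99°

52.4 dB, 13.0°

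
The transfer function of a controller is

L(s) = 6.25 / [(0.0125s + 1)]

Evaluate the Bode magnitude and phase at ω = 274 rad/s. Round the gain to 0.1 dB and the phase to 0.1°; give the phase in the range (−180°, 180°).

4.9 dB, -73.7°

At ω = 274 rad/s:
pole (1 + j274·0.0125) = 1 + j3.425 → |·| ≈ 3.568, ∠ ≈ 73.72°
|L| = 6.25 · 1 / (3.568) ≈ 1.7517
Gain = 20 log₁₀(1.7517) ≈ 4.87 dB
∠L = (0°) − (73.72°) = -73.72°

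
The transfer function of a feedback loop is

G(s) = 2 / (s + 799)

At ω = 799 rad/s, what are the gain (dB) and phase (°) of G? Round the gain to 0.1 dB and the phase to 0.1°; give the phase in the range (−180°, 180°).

-55.0 dB, -45.0°

Substitute s = j799:
Numerator: 2 = 2 + j0
Denominator: (j799) + 799 = 799 + j799
|N| = √(2² + 0²) ≈ 2, ∠N ≈ 0.00°
|D| = √(799² + 799²) ≈ 1130, ∠D ≈ 45.00°
|G| = 2 / 1130 ≈ 0.0017699
Gain = 20 log₁₀(0.0017699) ≈ -55.04 dB
∠G = 0.00° − 45.00° = -45.00°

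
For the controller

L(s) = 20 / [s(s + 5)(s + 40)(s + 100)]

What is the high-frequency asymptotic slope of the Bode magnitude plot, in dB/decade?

-80 dB/decade

Each pole contributes −20 dB/decade at high frequency; each zero contributes +20 dB/decade.
Net: 0 zero(s) − 4 pole(s) → -80 dB/decade.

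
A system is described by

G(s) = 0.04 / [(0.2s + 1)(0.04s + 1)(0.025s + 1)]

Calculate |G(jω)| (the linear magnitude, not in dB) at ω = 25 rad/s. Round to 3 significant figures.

At ω = 25 rad/s:
pole (1 + j25·0.2) = 1 + j5 → |·| ≈ 5.099, ∠ ≈ 78.69°
pole (1 + j25·0.04) = 1 + j1 → |·| ≈ 1.4142, ∠ ≈ 45.00°
pole (1 + j25·0.025) = 1 + j0.625 → |·| ≈ 1.1792, ∠ ≈ 32.01°
|G| = 0.04 · 1 / (5.099 · 1.4142 · 1.1792) ≈ 0.0047041

0.00470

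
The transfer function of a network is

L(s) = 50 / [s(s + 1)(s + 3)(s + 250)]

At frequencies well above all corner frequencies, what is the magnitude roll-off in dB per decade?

Each pole contributes −20 dB/decade at high frequency; each zero contributes +20 dB/decade.
Net: 0 zero(s) − 4 pole(s) → -80 dB/decade.

-80 dB/decade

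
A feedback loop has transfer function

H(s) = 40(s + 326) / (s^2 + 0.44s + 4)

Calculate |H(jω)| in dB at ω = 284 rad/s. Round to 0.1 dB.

At s = jω = j284:
zero (s+326): 326 + j284 → |·| = √(326²+284²) = √186932 ≈ 432.36, ∠ = arctan(284/326) ≈ 41.06°
quadratic: (j284)² + 0.44·j284 + 4 = -80652 + j124.96 → |·| ≈ 80652, ∠ ≈ 179.91°
|H| = 40 · 432.36 / 80652 ≈ 0.21443
Gain = 20 log₁₀(0.21443) ≈ -13.37 dB

-13.4 dB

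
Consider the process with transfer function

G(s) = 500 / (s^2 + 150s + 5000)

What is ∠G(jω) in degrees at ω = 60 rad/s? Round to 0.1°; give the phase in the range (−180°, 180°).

-81.2°

Substitute s = j60:
Numerator: 500 = 500 + j0
Denominator: (j60)^2 + 150(j60) + 5000 = 1400 + j9000
|N| = √(500² + 0²) ≈ 500, ∠N ≈ 0.00°
|D| = √(1400² + 9000²) ≈ 9108.2, ∠D ≈ 81.16°
∠G = 0.00° − 81.16° = -81.16°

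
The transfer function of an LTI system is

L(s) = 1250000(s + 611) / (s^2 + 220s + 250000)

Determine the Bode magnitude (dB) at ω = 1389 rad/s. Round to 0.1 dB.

At s = jω = j1389:
zero (s+611): 611 + j1389 → |·| = √(611²+1389²) = √2302642 ≈ 1517.4, ∠ = arctan(1389/611) ≈ 66.26°
quadratic: (j1389)² + 220·j1389 + 250000 = -1679321 + j305580 → |·| ≈ 1.7069e+06, ∠ ≈ 169.69°
|L| = 1250000 · 1517.4 / 1.7069e+06 ≈ 1111.2
Gain = 20 log₁₀(1111.2) ≈ 60.92 dB

60.9 dB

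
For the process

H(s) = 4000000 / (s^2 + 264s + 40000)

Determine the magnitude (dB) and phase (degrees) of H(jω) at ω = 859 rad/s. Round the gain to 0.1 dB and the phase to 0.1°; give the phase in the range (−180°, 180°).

At s = jω = j859:
quadratic: (j859)² + 264·j859 + 40000 = -697881 + j226776 → |·| ≈ 7.338e+05, ∠ ≈ 162.00°
|H| = 4000000 / 7.338e+05 ≈ 5.4511
Gain = 20 log₁₀(5.4511) ≈ 14.73 dB
∠H = 0.00° − 162.00° = -162.00°

14.7 dB, -162.0°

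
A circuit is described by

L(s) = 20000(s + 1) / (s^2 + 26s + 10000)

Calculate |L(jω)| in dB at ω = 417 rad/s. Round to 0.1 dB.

At s = jω = j417:
zero (s+1): 1 + j417 → |·| = √(1²+417²) = √173890 ≈ 417, ∠ = arctan(417/1) ≈ 89.86°
quadratic: (j417)² + 26·j417 + 10000 = -163889 + j10842 → |·| ≈ 1.6425e+05, ∠ ≈ 176.22°
|L| = 20000 · 417 / 1.6425e+05 ≈ 50.776
Gain = 20 log₁₀(50.776) ≈ 34.11 dB

34.1 dB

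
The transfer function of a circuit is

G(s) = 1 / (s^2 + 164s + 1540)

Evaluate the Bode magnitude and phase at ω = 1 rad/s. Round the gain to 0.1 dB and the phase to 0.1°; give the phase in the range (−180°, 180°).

-63.8 dB, -6.1°

Substitute s = j1:
Numerator: 1 = 1 + j0
Denominator: (j1)^2 + 164(j1) + 1540 = 1539 + j164
|N| = √(1² + 0²) ≈ 1, ∠N ≈ 0.00°
|D| = √(1539² + 164²) ≈ 1547.7, ∠D ≈ 6.08°
|G| = 1 / 1547.7 ≈ 0.00064612
Gain = 20 log₁₀(0.00064612) ≈ -63.79 dB
∠G = 0.00° − 6.08° = -6.08°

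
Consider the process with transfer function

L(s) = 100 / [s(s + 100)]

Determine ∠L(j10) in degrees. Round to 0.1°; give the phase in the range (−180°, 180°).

At s = jω = j10:
pole (s+100): 100 + j10 → |·| = √(100²+10²) = √10100 ≈ 100.5, ∠ = arctan(10/100) ≈ 5.71°
pole at origin: |s| = 10, ∠ = 90.00° (in denominator)
∠L = 0.00° − 95.71° = -95.71°

-95.7°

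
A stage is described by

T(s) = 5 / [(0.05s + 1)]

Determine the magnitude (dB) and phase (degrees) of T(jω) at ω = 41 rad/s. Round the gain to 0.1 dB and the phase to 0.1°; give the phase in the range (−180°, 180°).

At ω = 41 rad/s:
pole (1 + j41·0.05) = 1 + j2.05 → |·| ≈ 2.2809, ∠ ≈ 64.00°
|T| = 5 · 1 / (2.2809) ≈ 2.1921
Gain = 20 log₁₀(2.1921) ≈ 6.82 dB
∠T = (0°) − (64.00°) = -64.00°

6.8 dB, -64.0°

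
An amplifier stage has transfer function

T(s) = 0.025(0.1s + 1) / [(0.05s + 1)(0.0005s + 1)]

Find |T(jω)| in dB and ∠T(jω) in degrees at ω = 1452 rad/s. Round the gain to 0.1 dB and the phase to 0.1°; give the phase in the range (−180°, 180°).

-27.9 dB, -35.6°

At ω = 1452 rad/s:
zero (1 + j1452·0.1) = 1 + j145.2 → |·| ≈ 145.2, ∠ ≈ 89.61°
pole (1 + j1452·0.05) = 1 + j72.6 → |·| ≈ 72.607, ∠ ≈ 89.21°
pole (1 + j1452·0.0005) = 1 + j0.726 → |·| ≈ 1.2357, ∠ ≈ 35.98°
|T| = 0.025 · 145.2 / (72.607 · 1.2357) ≈ 0.040459
Gain = 20 log₁₀(0.040459) ≈ -27.86 dB
∠T = (89.61°) − (89.21° + 35.98°) = -35.58°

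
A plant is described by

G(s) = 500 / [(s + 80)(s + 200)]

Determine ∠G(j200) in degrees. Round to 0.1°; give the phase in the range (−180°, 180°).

-113.2°

At s = jω = j200:
pole (s+80): 80 + j200 → |·| = √(80²+200²) = √46400 ≈ 215.41, ∠ = arctan(200/80) ≈ 68.20°
pole (s+200): 200 + j200 → |·| = √(200²+200²) = √80000 ≈ 282.84, ∠ = arctan(200/200) ≈ 45.00°
∠G = 0.00° − 113.20° = -113.20°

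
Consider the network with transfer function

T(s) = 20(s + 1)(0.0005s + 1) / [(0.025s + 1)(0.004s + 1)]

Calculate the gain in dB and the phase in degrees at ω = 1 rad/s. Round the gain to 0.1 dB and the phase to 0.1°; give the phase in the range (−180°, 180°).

At ω = 1 rad/s:
zero (1 + j1·1) = 1 + j1 → |·| ≈ 1.4142, ∠ ≈ 45.00°
zero (1 + j1·0.0005) = 1 + j0.0005 → |·| ≈ 1, ∠ ≈ 0.03°
pole (1 + j1·0.025) = 1 + j0.025 → |·| ≈ 1.0003, ∠ ≈ 1.43°
pole (1 + j1·0.004) = 1 + j0.004 → |·| ≈ 1, ∠ ≈ 0.23°
|T| = 20 · 1.4142 · 1 / (1.0003 · 1) ≈ 28.276
Gain = 20 log₁₀(28.276) ≈ 29.03 dB
∠T = (45.00° + 0.03°) − (1.43° + 0.23°) = 43.37°

29.0 dB, 43.4°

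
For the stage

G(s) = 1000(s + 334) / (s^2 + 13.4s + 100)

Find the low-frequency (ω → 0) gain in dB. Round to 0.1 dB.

G(0) = 1000·334 / 100 = 3340
20 log₁₀(3340) ≈ 70.47 dB

70.5 dB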